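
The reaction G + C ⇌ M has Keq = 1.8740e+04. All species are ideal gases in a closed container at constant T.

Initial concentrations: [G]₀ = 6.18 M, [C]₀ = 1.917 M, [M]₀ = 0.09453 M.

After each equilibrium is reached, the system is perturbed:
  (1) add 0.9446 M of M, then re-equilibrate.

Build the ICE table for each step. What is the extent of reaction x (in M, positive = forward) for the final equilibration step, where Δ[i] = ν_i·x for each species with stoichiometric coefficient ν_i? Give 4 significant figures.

Q₀ = 0.007979 vs Keq = 1.8740e+04 ⇒ Q<K, forward
Step 1:
                  G         C         M
  Initial      6.18     1.917   0.09453
  Change     -1.917    -1.917     1.917
  Equil       4.263 2.5179e-05     2.012
  solve Keq expr → x = 1.917; check Q = 1.8740e+04
Then add 0.9446 M of M.
Step 2:
                  G         C         M
  Initial     4.263 2.5179e-05     2.956
  Change  1.1824e-05 1.1824e-05 -1.1824e-05
  Equil       4.263 3.7002e-05     2.956
  solve Keq expr → x = -1.1824e-05; check Q = 1.8740e+04

x = -1.1824e-05 M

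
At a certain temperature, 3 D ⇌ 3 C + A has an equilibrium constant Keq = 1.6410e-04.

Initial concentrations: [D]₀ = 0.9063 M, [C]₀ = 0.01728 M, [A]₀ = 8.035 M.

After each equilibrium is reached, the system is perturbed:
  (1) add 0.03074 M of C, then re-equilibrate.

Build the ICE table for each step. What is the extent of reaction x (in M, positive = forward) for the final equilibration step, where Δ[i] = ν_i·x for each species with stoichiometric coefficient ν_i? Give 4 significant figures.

x = -0.009971 M

Q₀ = 5.5693e-05 vs Keq = 1.6410e-04 ⇒ Q<K, forward
Step 1:
                   D          C          A
  Initial     0.9063    0.01728      8.035
  Change   -0.007291   0.007291    0.00243
  Equil        0.899    0.02457      8.037
  solve Keq expr → x = 0.00243; check Q = 1.6410e-04
Then add 0.03074 M of C.
Step 2:
                   D          C          A
  Initial      0.899    0.05531      8.037
  Change     0.02991   -0.02991  -0.009971
  Equil       0.9289     0.0254      8.027
  solve Keq expr → x = -0.009971; check Q = 1.6410e-04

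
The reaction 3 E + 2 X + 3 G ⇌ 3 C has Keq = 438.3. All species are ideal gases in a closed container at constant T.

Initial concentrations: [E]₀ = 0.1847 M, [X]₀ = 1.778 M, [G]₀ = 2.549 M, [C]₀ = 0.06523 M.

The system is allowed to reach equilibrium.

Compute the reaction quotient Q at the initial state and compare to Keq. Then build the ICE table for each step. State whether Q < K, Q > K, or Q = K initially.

Q₀ = 8.4133e-04; Q < K (proceeds forward)

Q₀ = 8.4133e-04 vs Keq = 438.3 ⇒ Q<K, forward
Step 1:
                   E          X          G          C
  Initial     0.1847      1.778      2.549    0.06523
  Change     -0.1752    -0.1168    -0.1752     0.1752
  Equil     0.009506      1.661      2.374     0.2404
  solve Keq expr → x = 0.0584; check Q = 438.3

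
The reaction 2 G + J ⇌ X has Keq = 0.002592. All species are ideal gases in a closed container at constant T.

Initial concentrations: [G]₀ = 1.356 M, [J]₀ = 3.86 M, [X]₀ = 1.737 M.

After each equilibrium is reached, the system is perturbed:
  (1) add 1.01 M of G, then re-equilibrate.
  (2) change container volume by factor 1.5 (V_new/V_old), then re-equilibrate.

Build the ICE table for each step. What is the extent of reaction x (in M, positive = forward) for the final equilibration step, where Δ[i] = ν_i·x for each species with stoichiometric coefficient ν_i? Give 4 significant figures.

Q₀ = 0.2447 vs Keq = 0.002592 ⇒ Q>K, reverse
Step 1:
                  G         J         X
  init        1.356      3.86     1.737
  Δ           2.959     1.479    -1.479
  eq          4.315     5.339    0.2576
  solve Keq expr → x = -1.479; check Q = 0.002592
Then add 1.01 M of G.
Step 2:
                  G         J         X
  init        5.325     5.339    0.2576
  Δ         -0.1985  -0.09926   0.09926
  eq          5.126      5.24    0.3569
  solve Keq expr → x = 0.09926; check Q = 0.002592
Then change container volume by factor 1.5 (V_new/V_old).
Step 3:
                  G         J         X
  init        3.417     3.493    0.2379
  Δ          0.2275    0.1137   -0.1137
  eq          3.645     3.607    0.1242
  solve Keq expr → x = -0.1137; check Q = 0.002592

x = -0.1137 M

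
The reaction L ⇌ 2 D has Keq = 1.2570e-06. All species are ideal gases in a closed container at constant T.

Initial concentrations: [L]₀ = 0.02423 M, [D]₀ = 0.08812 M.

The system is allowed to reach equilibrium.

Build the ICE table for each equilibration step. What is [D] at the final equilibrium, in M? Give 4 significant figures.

Q₀ = 0.3205 vs Keq = 1.2570e-06 ⇒ Q>K, reverse
Step 1:
                    L           D
  I           0.02423     0.08812
  C           0.04391    -0.08783
  E           0.06814  2.9267e-04
  solve Keq expr → x = -0.04391; check Q = 1.2570e-06

[D]_eq = 2.9267e-04 M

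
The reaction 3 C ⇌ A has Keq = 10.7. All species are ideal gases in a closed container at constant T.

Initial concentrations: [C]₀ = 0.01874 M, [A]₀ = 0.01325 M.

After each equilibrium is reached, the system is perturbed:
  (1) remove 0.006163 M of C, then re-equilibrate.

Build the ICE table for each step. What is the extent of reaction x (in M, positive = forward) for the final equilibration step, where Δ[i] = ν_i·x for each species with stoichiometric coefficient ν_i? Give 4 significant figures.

x = -4.1299e-04 M

Q₀ = 2013 vs Keq = 10.7 ⇒ Q>K, reverse
Step 1:
                   C          A
  init       0.01874    0.01325
  Δ          0.03482   -0.01161
  eq         0.05356   0.001644
  solve Keq expr → x = -0.01161; check Q = 10.7
Then remove 0.006163 M of C.
Step 2:
                   C          A
  init        0.0474   0.001644
  Δ         0.001239 -4.1299e-04
  eq         0.04863   0.001231
  solve Keq expr → x = -4.1299e-04; check Q = 10.7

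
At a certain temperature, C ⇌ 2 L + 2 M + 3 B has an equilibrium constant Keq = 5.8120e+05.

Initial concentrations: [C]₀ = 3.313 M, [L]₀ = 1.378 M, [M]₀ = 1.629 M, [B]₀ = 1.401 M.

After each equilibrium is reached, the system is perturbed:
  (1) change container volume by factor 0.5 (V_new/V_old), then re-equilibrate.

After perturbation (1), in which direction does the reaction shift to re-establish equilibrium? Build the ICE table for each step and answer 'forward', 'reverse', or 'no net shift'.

Direction: reverse

Q₀ = 4.182 vs Keq = 5.8120e+05 ⇒ Q<K, forward
Step 1:
                    C           L           M           B
  init          3.313       1.378       1.629       1.401
  Δ            -2.212       4.424       4.424       6.635
  eq            1.101       5.802       6.053       8.036
  solve Keq expr → x = 2.212; check Q = 5.8120e+05
Then change container volume by factor 0.5 (V_new/V_old).
Step 2:
                    C           L           M           B
  init          2.202        11.6       12.11       16.07
  Δ              2.21      -4.421      -4.421      -6.631
  eq            4.413       7.183       7.685       9.442
  solve Keq expr → x = -2.21; check Q = 5.8120e+05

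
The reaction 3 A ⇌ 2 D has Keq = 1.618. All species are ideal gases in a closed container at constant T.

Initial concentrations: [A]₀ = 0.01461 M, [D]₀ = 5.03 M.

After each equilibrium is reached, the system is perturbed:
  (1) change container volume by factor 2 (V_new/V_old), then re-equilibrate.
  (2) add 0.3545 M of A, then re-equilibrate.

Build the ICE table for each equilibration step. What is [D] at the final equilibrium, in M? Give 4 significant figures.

[D]_eq = 1.889 M

Q₀ = 8.1131e+06 vs Keq = 1.618 ⇒ Q>K, reverse
Step 1:
                   A          D
  Initial    0.01461       5.03
  Change       2.018     -1.345
  Equil        2.032      3.685
  solve Keq expr → x = -0.6725; check Q = 1.618
Then change container volume by factor 2 (V_new/V_old).
Step 2:
                   A          D
  Initial      1.016      1.842
  Change      0.2012    -0.1341
  Equil        1.217      1.708
  solve Keq expr → x = -0.06706; check Q = 1.618
Then add 0.3545 M of A.
Step 3:
                   A          D
  Initial      1.572      1.708
  Change     -0.2703     0.1802
  Equil        1.301      1.889
  solve Keq expr → x = 0.09011; check Q = 1.618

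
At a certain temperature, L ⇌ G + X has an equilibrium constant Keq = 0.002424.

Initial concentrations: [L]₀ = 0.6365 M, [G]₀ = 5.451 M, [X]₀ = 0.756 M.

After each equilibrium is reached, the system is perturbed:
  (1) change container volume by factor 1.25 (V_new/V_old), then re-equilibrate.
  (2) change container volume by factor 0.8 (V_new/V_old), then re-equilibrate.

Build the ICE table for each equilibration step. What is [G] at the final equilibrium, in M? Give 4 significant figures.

[G]_eq = 4.696 M

Q₀ = 6.474 vs Keq = 0.002424 ⇒ Q>K, reverse
Step 1:
                   L          G          X
  I           0.6365      5.451      0.756
  C           0.7553    -0.7553    -0.7553
  E            1.392      4.696 7.1846e-04
  solve Keq expr → x = -0.7553; check Q = 0.002424
Then change container volume by factor 1.25 (V_new/V_old).
Step 2:
                   L          G          X
  I            1.113      3.757 5.7477e-04
  C       -1.4357e-04 1.4357e-04 1.4357e-04
  E            1.113      3.757 7.1834e-04
  solve Keq expr → x = 1.4357e-04; check Q = 0.002424
Then change container volume by factor 0.8 (V_new/V_old).
Step 3:
                   L          G          X
  I            1.392      4.696 8.9792e-04
  C       1.7946e-04 -1.7946e-04 -1.7946e-04
  E            1.392      4.696 7.1846e-04
  solve Keq expr → x = -1.7946e-04; check Q = 0.002424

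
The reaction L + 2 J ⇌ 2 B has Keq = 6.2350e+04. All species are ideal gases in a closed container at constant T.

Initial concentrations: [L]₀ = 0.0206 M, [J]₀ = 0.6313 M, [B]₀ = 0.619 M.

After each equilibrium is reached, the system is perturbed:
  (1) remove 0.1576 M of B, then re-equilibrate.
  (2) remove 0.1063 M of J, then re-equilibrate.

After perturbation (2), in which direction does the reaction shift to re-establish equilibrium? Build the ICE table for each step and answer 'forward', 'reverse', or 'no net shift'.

Direction: reverse

Q₀ = 46.67 vs Keq = 6.2350e+04 ⇒ Q<K, forward
Step 1:
                    L           J           B
  I            0.0206      0.6313       0.619
  C          -0.02058    -0.04116     0.04116
  E        2.0070e-05      0.5901      0.6602
  solve Keq expr → x = 0.02058; check Q = 6.2350e+04
Then remove 0.1576 M of B.
Step 2:
                    L           J           B
  I        2.0070e-05      0.5901      0.5026
  C       -8.4374e-06 -1.6875e-05  1.6875e-05
  E        1.1633e-05      0.5901      0.5026
  solve Keq expr → x = 8.4374e-06; check Q = 6.2350e+04
Then remove 0.1063 M of J.
Step 3:
                    L           J           B
  I        1.1633e-05      0.4838      0.5026
  C        5.6716e-06  1.1343e-05 -1.1343e-05
  E        1.7304e-05      0.4838      0.5026
  solve Keq expr → x = -5.6716e-06; check Q = 6.2350e+04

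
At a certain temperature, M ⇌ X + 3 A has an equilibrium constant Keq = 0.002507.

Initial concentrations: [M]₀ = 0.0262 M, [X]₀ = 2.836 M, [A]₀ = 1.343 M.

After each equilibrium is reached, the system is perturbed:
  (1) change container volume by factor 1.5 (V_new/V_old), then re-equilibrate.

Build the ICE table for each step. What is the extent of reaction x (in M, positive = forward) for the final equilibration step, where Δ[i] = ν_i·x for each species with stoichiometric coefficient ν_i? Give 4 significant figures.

x = 0.008324 M

Q₀ = 262.2 vs Keq = 0.002507 ⇒ Q>K, reverse
Step 1:
                  M         X         A
  init       0.0262     2.836     1.343
  Δ          0.4218   -0.4218    -1.266
  eq          0.448     2.414   0.07749
  solve Keq expr → x = -0.4218; check Q = 0.002507
Then change container volume by factor 1.5 (V_new/V_old).
Step 2:
                  M         X         A
  init       0.2987     1.609   0.05166
  Δ       -0.008324  0.008324   0.02497
  eq         0.2904     1.618   0.07663
  solve Keq expr → x = 0.008324; check Q = 0.002507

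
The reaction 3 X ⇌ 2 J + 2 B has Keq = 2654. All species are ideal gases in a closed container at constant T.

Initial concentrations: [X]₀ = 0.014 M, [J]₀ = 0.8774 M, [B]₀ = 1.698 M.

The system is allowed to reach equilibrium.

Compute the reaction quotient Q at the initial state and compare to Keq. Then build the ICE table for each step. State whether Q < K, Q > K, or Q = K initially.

Q₀ = 8.0888e+05; Q > K (proceeds reverse)

Q₀ = 8.0888e+05 vs Keq = 2654 ⇒ Q>K, reverse
Step 1:
                  X         J         B
  I           0.014    0.8774     1.698
  C         0.07483  -0.04988  -0.04988
  E         0.08883    0.8275     1.648
  solve Keq expr → x = -0.02494; check Q = 2654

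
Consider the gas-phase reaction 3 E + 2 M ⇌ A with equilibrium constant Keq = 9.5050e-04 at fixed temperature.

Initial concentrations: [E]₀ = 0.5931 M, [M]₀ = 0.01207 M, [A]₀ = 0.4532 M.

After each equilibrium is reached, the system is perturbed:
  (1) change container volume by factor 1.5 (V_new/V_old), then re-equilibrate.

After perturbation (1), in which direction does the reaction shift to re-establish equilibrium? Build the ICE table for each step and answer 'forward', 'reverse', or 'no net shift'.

Q₀ = 1.4910e+04 vs Keq = 9.5050e-04 ⇒ Q>K, reverse
Step 1:
                  E         M         A
  Initial    0.5931   0.01207    0.4532
  Change      1.343    0.8951   -0.4475
  Equil       1.936    0.9071  0.005673
  solve Keq expr → x = -0.4475; check Q = 9.5050e-04
Then change container volume by factor 1.5 (V_new/V_old).
Step 2:
                  E         M         A
  Initial      1.29    0.6047  0.003782
  Change   0.009011  0.006008 -0.003004
  Equil       1.299    0.6108 7.7801e-04
  solve Keq expr → x = -0.003004; check Q = 9.5050e-04

Direction: reverse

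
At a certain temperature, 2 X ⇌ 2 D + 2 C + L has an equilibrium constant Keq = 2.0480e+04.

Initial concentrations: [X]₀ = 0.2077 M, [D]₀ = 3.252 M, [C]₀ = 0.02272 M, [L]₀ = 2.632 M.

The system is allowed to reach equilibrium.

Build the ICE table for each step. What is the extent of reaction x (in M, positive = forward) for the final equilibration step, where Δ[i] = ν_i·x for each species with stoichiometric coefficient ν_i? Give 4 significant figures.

x = 0.09943 M

Q₀ = 0.3331 vs Keq = 2.0480e+04 ⇒ Q<K, forward
Step 1:
                   X          D          C          L
  I           0.2077      3.252    0.02272      2.632
  C          -0.1989     0.1989     0.1989    0.09943
  E         0.008831      3.451     0.2216      2.731
  solve Keq expr → x = 0.09943; check Q = 2.0480e+04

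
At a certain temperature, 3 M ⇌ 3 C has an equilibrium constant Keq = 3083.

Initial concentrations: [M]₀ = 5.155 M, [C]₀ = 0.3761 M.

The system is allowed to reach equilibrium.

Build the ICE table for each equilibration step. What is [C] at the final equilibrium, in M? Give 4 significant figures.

[C]_eq = 5.176 M

Q₀ = 3.8835e-04 vs Keq = 3083 ⇒ Q<K, forward
Step 1:
                  M         C
  init        5.155    0.3761
  Δ          -4.799     4.799
  eq         0.3556     5.176
  solve Keq expr → x = 1.6; check Q = 3083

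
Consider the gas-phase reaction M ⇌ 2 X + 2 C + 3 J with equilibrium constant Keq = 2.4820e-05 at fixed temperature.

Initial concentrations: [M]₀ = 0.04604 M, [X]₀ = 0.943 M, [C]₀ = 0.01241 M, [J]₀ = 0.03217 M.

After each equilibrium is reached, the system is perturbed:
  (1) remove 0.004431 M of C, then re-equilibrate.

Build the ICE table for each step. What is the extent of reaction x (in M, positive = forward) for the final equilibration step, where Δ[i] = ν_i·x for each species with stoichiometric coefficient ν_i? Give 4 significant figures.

Q₀ = 9.9034e-08 vs Keq = 2.4820e-05 ⇒ Q<K, forward
Step 1:
                    M           X           C           J
  Initial     0.04604       0.943     0.01241     0.03217
  Change     -0.01494     0.02987     0.02987     0.04481
  Equil        0.0311      0.9729     0.04228     0.07698
  solve Keq expr → x = 0.01494; check Q = 2.4820e-05
Then remove 0.004431 M of C.
Step 2:
                    M           X           C           J
  Initial      0.0311      0.9729     0.03785     0.07698
  Change  -8.6818e-04    0.001736    0.001736    0.002605
  Equil       0.03023      0.9746     0.03959     0.07959
  solve Keq expr → x = 8.6818e-04; check Q = 2.4820e-05

x = 8.6818e-04 M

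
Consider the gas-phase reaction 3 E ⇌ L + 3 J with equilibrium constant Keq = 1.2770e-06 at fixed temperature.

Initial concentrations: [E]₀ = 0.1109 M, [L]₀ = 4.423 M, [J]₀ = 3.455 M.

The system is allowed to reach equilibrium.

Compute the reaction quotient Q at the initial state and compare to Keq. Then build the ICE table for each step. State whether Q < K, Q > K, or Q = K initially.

Q₀ = 1.3374e+05; Q > K (proceeds reverse)

Q₀ = 1.3374e+05 vs Keq = 1.2770e-06 ⇒ Q>K, reverse
Step 1:
                  E         L         J
  init       0.1109     4.423     3.455
  Δ           3.429    -1.143    -3.429
  eq           3.54      3.28   0.02585
  solve Keq expr → x = -1.143; check Q = 1.2770e-06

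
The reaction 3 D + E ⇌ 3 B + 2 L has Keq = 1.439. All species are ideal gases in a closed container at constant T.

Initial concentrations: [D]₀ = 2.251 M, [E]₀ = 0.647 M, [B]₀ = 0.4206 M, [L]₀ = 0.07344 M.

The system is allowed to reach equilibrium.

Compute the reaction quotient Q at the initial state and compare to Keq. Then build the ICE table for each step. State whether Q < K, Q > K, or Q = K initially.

Q₀ = 5.4380e-05; Q < K (proceeds forward)

Q₀ = 5.4380e-05 vs Keq = 1.439 ⇒ Q<K, forward
Step 1:
                  D         E         B         L
  Initial     2.251     0.647    0.4206   0.07344
  Change    -0.9222   -0.3074    0.9222    0.6148
  Equil       1.329    0.3396     1.343    0.6882
  solve Keq expr → x = 0.3074; check Q = 1.439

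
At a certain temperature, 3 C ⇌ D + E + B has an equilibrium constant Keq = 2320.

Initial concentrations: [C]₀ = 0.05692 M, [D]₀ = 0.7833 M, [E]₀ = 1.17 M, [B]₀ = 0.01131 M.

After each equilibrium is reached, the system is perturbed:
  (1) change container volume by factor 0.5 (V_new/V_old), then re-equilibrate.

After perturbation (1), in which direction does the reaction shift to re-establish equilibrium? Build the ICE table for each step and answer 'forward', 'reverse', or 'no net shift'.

Q₀ = 56.21 vs Keq = 2320 ⇒ Q<K, forward
Step 1:
                   C          D          E          B
  I          0.05692     0.7833       1.17    0.01131
  C          -0.0358    0.01193    0.01193    0.01193
  E          0.02112     0.7952      1.182    0.02324
  solve Keq expr → x = 0.01193; check Q = 2320
Then change container volume by factor 0.5 (V_new/V_old).
Step 2:
                   C          D          E          B
  I          0.04223       1.59      2.364    0.04649
  C                0          0          0          0
  E          0.04223       1.59      2.364    0.04649
  solve Keq expr → x = 0; check Q = 2320

Direction: no net shift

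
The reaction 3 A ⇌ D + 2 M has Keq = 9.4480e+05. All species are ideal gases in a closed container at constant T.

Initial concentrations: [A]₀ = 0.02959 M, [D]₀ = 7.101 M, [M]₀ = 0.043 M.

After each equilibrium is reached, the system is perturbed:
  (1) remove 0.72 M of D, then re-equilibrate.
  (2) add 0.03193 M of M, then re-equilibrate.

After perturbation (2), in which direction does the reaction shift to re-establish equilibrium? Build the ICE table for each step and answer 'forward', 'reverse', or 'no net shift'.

Direction: reverse

Q₀ = 506.8 vs Keq = 9.4480e+05 ⇒ Q<K, forward
Step 1:
                    A           D           M
  I           0.02959       7.101       0.043
  C          -0.02656    0.008854     0.01771
  E          0.003027        7.11     0.06071
  solve Keq expr → x = 0.008854; check Q = 9.4480e+05
Then remove 0.72 M of D.
Step 2:
                    A           D           M
  I          0.003027        6.39     0.06071
  C       -1.0361e-04  3.4538e-05  6.9077e-05
  E          0.002923        6.39     0.06078
  solve Keq expr → x = 3.4538e-05; check Q = 9.4480e+05
Then add 0.03193 M of M.
Step 3:
                    A           D           M
  I          0.002923        6.39     0.09271
  C        9.3296e-04 -3.1099e-04 -6.2198e-04
  E          0.003856        6.39     0.09209
  solve Keq expr → x = -3.1099e-04; check Q = 9.4480e+05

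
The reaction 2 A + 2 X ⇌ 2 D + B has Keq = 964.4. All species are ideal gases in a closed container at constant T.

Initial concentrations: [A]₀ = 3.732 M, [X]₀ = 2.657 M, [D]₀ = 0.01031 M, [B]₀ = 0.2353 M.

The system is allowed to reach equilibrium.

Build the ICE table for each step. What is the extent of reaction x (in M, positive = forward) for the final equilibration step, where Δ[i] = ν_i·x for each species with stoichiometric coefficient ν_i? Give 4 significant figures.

Q₀ = 2.5437e-07 vs Keq = 964.4 ⇒ Q<K, forward
Step 1:
                  A         X         D         B
  I           3.732     2.657   0.01031    0.2353
  C          -2.569    -2.569     2.569     1.284
  E           1.163   0.08804     2.579      1.52
  solve Keq expr → x = 1.284; check Q = 964.4

x = 1.284 M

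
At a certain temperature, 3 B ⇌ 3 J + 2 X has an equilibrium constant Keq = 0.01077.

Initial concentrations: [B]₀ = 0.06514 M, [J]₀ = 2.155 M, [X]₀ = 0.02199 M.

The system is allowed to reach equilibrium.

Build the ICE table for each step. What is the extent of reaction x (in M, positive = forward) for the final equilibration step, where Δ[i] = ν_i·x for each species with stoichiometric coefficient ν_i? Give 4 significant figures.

x = -0.01049 M

Q₀ = 17.51 vs Keq = 0.01077 ⇒ Q>K, reverse
Step 1:
                    B           J           X
  I           0.06514       2.155     0.02199
  C           0.03147    -0.03147    -0.02098
  E           0.09661       2.124    0.001007
  solve Keq expr → x = -0.01049; check Q = 0.01077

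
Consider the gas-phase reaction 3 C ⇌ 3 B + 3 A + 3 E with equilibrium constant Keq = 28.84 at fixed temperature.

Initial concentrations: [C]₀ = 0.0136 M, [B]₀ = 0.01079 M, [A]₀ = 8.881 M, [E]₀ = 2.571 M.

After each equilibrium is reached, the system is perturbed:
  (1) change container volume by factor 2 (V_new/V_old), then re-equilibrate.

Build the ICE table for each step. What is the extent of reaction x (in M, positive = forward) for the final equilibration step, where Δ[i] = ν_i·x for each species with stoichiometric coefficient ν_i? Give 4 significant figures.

x = 9.3868e-04 M

Q₀ = 5945 vs Keq = 28.84 ⇒ Q>K, reverse
Step 1:
                  C         B         A         E
  init       0.0136   0.01079     8.881     2.571
  Δ        0.007892 -0.007892 -0.007892 -0.007892
  eq        0.02149  0.002898     8.873     2.563
  solve Keq expr → x = -0.002631; check Q = 28.84
Then change container volume by factor 2 (V_new/V_old).
Step 2:
                  C         B         A         E
  init      0.01075  0.001449     4.437     1.282
  Δ       -0.002816  0.002816  0.002816  0.002816
  eq        0.00793  0.004265     4.439     1.284
  solve Keq expr → x = 9.3868e-04; check Q = 28.84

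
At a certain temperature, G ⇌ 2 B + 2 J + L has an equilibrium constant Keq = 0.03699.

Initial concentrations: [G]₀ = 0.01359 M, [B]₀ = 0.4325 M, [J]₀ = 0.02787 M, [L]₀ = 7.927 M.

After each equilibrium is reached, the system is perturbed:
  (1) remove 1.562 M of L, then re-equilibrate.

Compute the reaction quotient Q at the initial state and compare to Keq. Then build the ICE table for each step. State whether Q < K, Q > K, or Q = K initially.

Q₀ = 0.08475; Q > K (proceeds reverse)

Q₀ = 0.08475 vs Keq = 0.03699 ⇒ Q>K, reverse
Step 1:
                  G         B         J         L
  init      0.01359    0.4325   0.02787     7.927
  Δ        0.003455  -0.00691  -0.00691 -0.003455
  eq        0.01705    0.4256   0.02096     7.924
  solve Keq expr → x = -0.003455; check Q = 0.03699
Then remove 1.562 M of L.
Step 2:
                  G         B         J         L
  init      0.01705    0.4256   0.02096     6.362
  Δ       -8.6750e-04  0.001735  0.001735 8.6750e-04
  eq        0.01618    0.4273   0.02269     6.362
  solve Keq expr → x = 8.6750e-04; check Q = 0.03699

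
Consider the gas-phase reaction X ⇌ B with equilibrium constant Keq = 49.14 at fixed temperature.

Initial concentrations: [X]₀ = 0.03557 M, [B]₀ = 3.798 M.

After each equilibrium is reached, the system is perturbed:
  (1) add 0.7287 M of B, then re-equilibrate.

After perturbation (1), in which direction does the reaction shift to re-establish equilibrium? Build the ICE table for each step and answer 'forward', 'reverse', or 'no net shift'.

Direction: reverse

Q₀ = 106.8 vs Keq = 49.14 ⇒ Q>K, reverse
Step 1:
                   X          B
  I          0.03557      3.798
  C          0.04089   -0.04089
  E          0.07646      3.757
  solve Keq expr → x = -0.04089; check Q = 49.14
Then add 0.7287 M of B.
Step 2:
                   X          B
  I          0.07646      4.486
  C          0.01453   -0.01453
  E          0.09099      4.471
  solve Keq expr → x = -0.01453; check Q = 49.14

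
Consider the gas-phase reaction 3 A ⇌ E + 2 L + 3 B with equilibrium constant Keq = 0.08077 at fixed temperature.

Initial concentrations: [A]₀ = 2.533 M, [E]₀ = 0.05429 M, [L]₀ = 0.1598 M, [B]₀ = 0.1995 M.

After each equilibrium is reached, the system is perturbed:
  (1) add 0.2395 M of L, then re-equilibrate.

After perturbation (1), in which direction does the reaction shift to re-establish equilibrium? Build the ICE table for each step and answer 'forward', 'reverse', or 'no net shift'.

Direction: reverse

Q₀ = 6.7732e-07 vs Keq = 0.08077 ⇒ Q<K, forward
Step 1:
                   A          E          L          B
  I            2.533    0.05429     0.1598     0.1995
  C          -0.9358     0.3119     0.6239     0.9358
  E            1.597     0.3662     0.7837      1.135
  solve Keq expr → x = 0.3119; check Q = 0.08077
Then add 0.2395 M of L.
Step 2:
                   A          E          L          B
  I            1.597     0.3662      1.023      1.135
  C          0.07783   -0.02594   -0.05189   -0.07783
  E            1.675     0.3403     0.9713      1.057
  solve Keq expr → x = -0.02594; check Q = 0.08077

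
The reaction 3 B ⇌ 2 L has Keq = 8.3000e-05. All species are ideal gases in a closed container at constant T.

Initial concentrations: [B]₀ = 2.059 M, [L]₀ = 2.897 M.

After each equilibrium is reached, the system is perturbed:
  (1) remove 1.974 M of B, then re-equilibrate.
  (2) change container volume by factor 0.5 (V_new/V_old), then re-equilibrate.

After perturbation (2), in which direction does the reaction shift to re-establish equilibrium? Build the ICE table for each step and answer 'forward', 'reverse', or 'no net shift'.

Q₀ = 0.9615 vs Keq = 8.3000e-05 ⇒ Q>K, reverse
Step 1:
                    B           L
  Initial       2.059       2.897
  Change        4.135      -2.757
  Equil         6.194      0.1404
  solve Keq expr → x = -1.378; check Q = 8.3000e-05
Then remove 1.974 M of B.
Step 2:
                    B           L
  Initial        4.22      0.1404
  Change      0.08845    -0.05897
  Equil         4.308     0.08147
  solve Keq expr → x = -0.02948; check Q = 8.3000e-05
Then change container volume by factor 0.5 (V_new/V_old).
Step 3:
                    B           L
  Initial       8.617      0.1629
  Change     -0.09551     0.06367
  Equil         8.521      0.2266
  solve Keq expr → x = 0.03184; check Q = 8.3000e-05

Direction: forward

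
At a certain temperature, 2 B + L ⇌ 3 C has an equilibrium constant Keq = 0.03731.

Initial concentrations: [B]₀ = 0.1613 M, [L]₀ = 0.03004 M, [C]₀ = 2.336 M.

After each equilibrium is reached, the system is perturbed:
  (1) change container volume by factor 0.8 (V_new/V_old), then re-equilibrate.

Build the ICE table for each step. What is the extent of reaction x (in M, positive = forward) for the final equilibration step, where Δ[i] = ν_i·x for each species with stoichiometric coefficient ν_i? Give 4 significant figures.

x = 0 M

Q₀ = 1.6310e+04 vs Keq = 0.03731 ⇒ Q>K, reverse
Step 1:
                    B           L           C
  Initial      0.1613     0.03004       2.336
  Change        1.304      0.6522      -1.956
  Equil         1.466      0.6822      0.3795
  solve Keq expr → x = -0.6522; check Q = 0.03731
Then change container volume by factor 0.8 (V_new/V_old).
Step 2:
                    B           L           C
  Initial       1.832      0.8527      0.4744
  Change            0           0           0
  Equil         1.832      0.8527      0.4744
  solve Keq expr → x = 0; check Q = 0.03731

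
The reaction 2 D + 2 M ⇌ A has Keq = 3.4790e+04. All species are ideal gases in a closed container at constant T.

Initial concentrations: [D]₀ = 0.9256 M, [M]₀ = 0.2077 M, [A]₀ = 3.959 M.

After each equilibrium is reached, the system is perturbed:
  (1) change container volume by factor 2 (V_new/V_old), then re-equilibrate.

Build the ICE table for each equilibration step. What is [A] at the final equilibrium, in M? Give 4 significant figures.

[A]_eq = 2.021 M

Q₀ = 107.1 vs Keq = 3.4790e+04 ⇒ Q<K, forward
Step 1:
                  D         M         A
  I          0.9256    0.2077     3.959
  C          -0.193    -0.193   0.09648
  E          0.7326   0.01474     4.055
  solve Keq expr → x = 0.09648; check Q = 3.4790e+04
Then change container volume by factor 2 (V_new/V_old).
Step 2:
                  D         M         A
  I          0.3663  0.007368     2.028
  C         0.01274   0.01274  -0.00637
  E          0.3791   0.02011     2.021
  solve Keq expr → x = -0.00637; check Q = 3.4790e+04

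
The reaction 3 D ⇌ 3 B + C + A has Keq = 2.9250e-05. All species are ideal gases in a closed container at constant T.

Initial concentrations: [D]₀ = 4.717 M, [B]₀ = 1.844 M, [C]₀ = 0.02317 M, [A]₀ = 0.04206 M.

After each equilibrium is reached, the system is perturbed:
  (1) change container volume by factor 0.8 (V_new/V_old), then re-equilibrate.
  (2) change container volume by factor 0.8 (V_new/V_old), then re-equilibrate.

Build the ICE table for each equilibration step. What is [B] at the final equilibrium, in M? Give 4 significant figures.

Q₀ = 5.8221e-05 vs Keq = 2.9250e-05 ⇒ Q>K, reverse
Step 1:
                   D          B          C          A
  Initial      4.717      1.844    0.02317    0.04206
  Change     0.02398   -0.02398  -0.007993  -0.007993
  Equil        4.741       1.82    0.01518    0.03407
  solve Keq expr → x = -0.007993; check Q = 2.9250e-05
Then change container volume by factor 0.8 (V_new/V_old).
Step 2:
                   D          B          C          A
  Initial      5.926      2.275    0.01897    0.04258
  Change     0.01465   -0.01465  -0.004884  -0.004884
  Equil        5.941       2.26    0.01409     0.0377
  solve Keq expr → x = -0.004884; check Q = 2.9250e-05
Then change container volume by factor 0.8 (V_new/V_old).
Step 3:
                   D          B          C          A
  Initial      7.426      2.825    0.01761    0.04712
  Change     0.01438   -0.01438  -0.004795  -0.004795
  Equil         7.44      2.811    0.01281    0.04233
  solve Keq expr → x = -0.004795; check Q = 2.9250e-05

[B]_eq = 2.811 M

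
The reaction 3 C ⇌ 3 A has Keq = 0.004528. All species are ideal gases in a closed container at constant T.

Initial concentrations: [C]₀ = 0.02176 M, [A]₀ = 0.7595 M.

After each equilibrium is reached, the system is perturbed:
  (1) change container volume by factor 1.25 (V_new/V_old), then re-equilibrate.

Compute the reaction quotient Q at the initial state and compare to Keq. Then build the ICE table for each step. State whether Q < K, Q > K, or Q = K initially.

Q₀ = 4.2521e+04; Q > K (proceeds reverse)

Q₀ = 4.2521e+04 vs Keq = 0.004528 ⇒ Q>K, reverse
Step 1:
                  C         A
  I         0.02176    0.7595
  C          0.6486   -0.6486
  E          0.6704    0.1109
  solve Keq expr → x = -0.2162; check Q = 0.004528
Then change container volume by factor 1.25 (V_new/V_old).
Step 2:
                  C         A
  I          0.5363   0.08872
  C               0         0
  E          0.5363   0.08872
  solve Keq expr → x = 0; check Q = 0.004528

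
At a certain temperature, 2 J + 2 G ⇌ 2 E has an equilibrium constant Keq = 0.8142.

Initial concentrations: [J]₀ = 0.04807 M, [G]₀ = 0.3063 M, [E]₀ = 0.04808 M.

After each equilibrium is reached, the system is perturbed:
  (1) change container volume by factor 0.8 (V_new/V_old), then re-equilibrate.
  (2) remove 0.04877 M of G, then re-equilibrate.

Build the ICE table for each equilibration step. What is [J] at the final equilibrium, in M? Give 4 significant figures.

Q₀ = 10.66 vs Keq = 0.8142 ⇒ Q>K, reverse
Step 1:
                    J           G           E
  I           0.04807      0.3063     0.04808
  C           0.02591     0.02591    -0.02591
  E           0.07398      0.3322     0.02217
  solve Keq expr → x = -0.01295; check Q = 0.8142
Then change container volume by factor 0.8 (V_new/V_old).
Step 2:
                    J           G           E
  I           0.09247      0.4153     0.02772
  C         -0.004766   -0.004766    0.004766
  E            0.0877      0.4105     0.03248
  solve Keq expr → x = 0.002383; check Q = 0.8142
Then remove 0.04877 M of G.
Step 3:
                    J           G           E
  I            0.0877      0.3617     0.03248
  C          0.002741    0.002741   -0.002741
  E           0.09044      0.3645     0.02974
  solve Keq expr → x = -0.001371; check Q = 0.8142

[J]_eq = 0.09044 M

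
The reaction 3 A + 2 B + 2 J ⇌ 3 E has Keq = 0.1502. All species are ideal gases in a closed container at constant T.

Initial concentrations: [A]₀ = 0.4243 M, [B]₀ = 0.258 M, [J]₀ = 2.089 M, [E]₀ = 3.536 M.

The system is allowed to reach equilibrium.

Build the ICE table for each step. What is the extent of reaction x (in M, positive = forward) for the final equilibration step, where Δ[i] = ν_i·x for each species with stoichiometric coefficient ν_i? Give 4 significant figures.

x = -0.4528 M

Q₀ = 1993 vs Keq = 0.1502 ⇒ Q>K, reverse
Step 1:
                   A          B          J          E
  Initial     0.4243      0.258      2.089      3.536
  Change       1.358     0.9055     0.9055     -1.358
  Equil        1.783      1.164      2.995      2.178
  solve Keq expr → x = -0.4528; check Q = 0.1502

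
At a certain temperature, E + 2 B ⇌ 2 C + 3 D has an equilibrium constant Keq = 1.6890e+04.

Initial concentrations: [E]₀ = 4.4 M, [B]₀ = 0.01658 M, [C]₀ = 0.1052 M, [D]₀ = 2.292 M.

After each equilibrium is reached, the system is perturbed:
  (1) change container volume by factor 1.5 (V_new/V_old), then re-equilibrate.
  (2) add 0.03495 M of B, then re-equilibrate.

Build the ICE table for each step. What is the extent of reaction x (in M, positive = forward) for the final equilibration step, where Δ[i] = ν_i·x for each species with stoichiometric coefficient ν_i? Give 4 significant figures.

Q₀ = 110.2 vs Keq = 1.6890e+04 ⇒ Q<K, forward
Step 1:
                   E          B          C          D
  I              4.4    0.01658     0.1052      2.292
  C        -0.007513   -0.01503    0.01503    0.02254
  E            4.392   0.001554     0.1202      2.315
  solve Keq expr → x = 0.007513; check Q = 1.6890e+04
Then change container volume by factor 1.5 (V_new/V_old).
Step 2:
                   E          B          C          D
  I            2.928   0.001036    0.08015      1.543
  C       -1.7104e-04 -3.4208e-04 3.4208e-04 5.1312e-04
  E            2.928 6.9410e-04    0.08049      1.544
  solve Keq expr → x = 1.7104e-04; check Q = 1.6890e+04
Then add 0.03495 M of B.
Step 3:
                   E          B          C          D
  I            2.928    0.03564    0.08049      1.544
  C          -0.0173    -0.0346     0.0346     0.0519
  E            2.911   0.001046     0.1151      1.595
  solve Keq expr → x = 0.0173; check Q = 1.6890e+04

x = 0.0173 M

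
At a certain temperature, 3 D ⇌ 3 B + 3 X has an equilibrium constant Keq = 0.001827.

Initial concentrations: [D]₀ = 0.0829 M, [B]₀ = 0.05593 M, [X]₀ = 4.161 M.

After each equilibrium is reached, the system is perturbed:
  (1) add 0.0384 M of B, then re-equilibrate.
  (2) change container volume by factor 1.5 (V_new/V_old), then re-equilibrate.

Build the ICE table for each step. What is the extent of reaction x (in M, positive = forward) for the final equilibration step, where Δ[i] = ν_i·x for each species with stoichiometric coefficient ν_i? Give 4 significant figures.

x = 5.4827e-04 M

Q₀ = 22.12 vs Keq = 0.001827 ⇒ Q>K, reverse
Step 1:
                    D           B           X
  Initial      0.0829     0.05593       4.161
  Change      0.05192    -0.05192    -0.05192
  Equil        0.1348    0.004011       4.109
  solve Keq expr → x = -0.01731; check Q = 0.001827
Then add 0.0384 M of B.
Step 2:
                    D           B           X
  Initial      0.1348     0.04241       4.109
  Change      0.03725    -0.03725    -0.03725
  Equil        0.1721    0.005166       4.072
  solve Keq expr → x = -0.01242; check Q = 0.001827
Then change container volume by factor 1.5 (V_new/V_old).
Step 3:
                    D           B           X
  Initial      0.1147    0.003444       2.715
  Change    -0.001645    0.001645    0.001645
  Equil        0.1131    0.005089       2.716
  solve Keq expr → x = 5.4827e-04; check Q = 0.001827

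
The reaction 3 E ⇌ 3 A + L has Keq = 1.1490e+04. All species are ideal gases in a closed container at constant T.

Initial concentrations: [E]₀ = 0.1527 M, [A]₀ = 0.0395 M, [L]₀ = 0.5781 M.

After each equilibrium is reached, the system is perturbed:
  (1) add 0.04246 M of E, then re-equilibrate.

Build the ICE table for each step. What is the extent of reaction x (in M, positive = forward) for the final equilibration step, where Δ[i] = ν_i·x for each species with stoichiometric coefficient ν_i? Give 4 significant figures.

Q₀ = 0.01001 vs Keq = 1.1490e+04 ⇒ Q<K, forward
Step 1:
                   E          A          L
  Initial     0.1527     0.0395     0.5781
  Change     -0.1457     0.1457    0.04856
  Equil     0.007023     0.1852     0.6267
  solve Keq expr → x = 0.04856; check Q = 1.1490e+04
Then add 0.04246 M of E.
Step 2:
                   E          A          L
  Initial    0.04948     0.1852     0.6267
  Change    -0.04085    0.04085    0.01362
  Equil     0.008633      0.226     0.6403
  solve Keq expr → x = 0.01362; check Q = 1.1490e+04

x = 0.01362 M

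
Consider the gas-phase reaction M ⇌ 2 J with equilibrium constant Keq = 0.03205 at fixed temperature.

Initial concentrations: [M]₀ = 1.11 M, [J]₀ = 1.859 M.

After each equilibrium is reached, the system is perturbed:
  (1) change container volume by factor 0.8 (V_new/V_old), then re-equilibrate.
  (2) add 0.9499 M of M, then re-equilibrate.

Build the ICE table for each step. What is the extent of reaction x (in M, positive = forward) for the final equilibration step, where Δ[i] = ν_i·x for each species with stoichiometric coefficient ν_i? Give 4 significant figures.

Q₀ = 3.113 vs Keq = 0.03205 ⇒ Q>K, reverse
Step 1:
                  M         J
  init         1.11     1.859
  Δ          0.8056    -1.611
  eq          1.916    0.2478
  solve Keq expr → x = -0.8056; check Q = 0.03205
Then change container volume by factor 0.8 (V_new/V_old).
Step 2:
                  M         J
  init        2.395    0.3097
  Δ         0.01589  -0.03178
  eq           2.41    0.2779
  solve Keq expr → x = -0.01589; check Q = 0.03205
Then add 0.9499 M of M.
Step 3:
                  M         J
  init         3.36    0.2779
  Δ        -0.02451   0.04903
  eq          3.336     0.327
  solve Keq expr → x = 0.02451; check Q = 0.03205

x = 0.02451 M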